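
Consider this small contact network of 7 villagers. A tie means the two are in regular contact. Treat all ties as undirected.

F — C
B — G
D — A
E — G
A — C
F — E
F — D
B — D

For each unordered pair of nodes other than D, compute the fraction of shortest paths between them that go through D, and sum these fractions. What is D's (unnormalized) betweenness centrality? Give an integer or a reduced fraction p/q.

Pairs whose geodesics pass through D — A–F: 1/2; A–G: 1; A–B: 1; A–E: 1/2; C–B: 2/2; F–B: 1.
All other pairs contribute 0.
Summing the contributions gives betweenness(D) = 5.

5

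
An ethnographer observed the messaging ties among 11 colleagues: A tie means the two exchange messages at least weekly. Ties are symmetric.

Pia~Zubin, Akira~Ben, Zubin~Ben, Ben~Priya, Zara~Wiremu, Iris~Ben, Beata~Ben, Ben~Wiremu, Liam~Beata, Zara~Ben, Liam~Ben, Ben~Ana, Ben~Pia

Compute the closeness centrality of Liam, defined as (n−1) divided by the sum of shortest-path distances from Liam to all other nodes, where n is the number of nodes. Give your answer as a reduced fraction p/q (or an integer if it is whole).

5/9

Distances from Liam: Akira:2, Ana:2, Beata:1, Ben:1, Iris:2, Pia:2, Priya:2, Wiremu:2, Zara:2, Zubin:2. Sum = 18.
n = 11, so closeness = 10/18 = 5/9.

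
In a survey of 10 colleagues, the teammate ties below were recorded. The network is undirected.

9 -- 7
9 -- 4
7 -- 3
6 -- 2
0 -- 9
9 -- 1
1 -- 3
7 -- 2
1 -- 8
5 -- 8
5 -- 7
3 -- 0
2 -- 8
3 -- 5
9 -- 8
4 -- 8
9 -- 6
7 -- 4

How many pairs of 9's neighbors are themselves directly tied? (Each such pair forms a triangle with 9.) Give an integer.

3

9's neighbors: 0, 1, 4, 6, 7, and 8.
Neighbor pairs that are themselves tied: 9–1–8; 9–4–7; 9–4–8. Each forms one triangle with 9, for 3 in total.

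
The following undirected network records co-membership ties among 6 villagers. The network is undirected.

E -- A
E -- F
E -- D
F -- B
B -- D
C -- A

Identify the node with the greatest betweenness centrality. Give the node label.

E

Unnormalized betweenness of each node: A:4, B:1/2, C:0, D:3/2, E:13/2, F:3/2.
E has the largest value, 13/2, making it the main broker — the node through which the most shortest paths run.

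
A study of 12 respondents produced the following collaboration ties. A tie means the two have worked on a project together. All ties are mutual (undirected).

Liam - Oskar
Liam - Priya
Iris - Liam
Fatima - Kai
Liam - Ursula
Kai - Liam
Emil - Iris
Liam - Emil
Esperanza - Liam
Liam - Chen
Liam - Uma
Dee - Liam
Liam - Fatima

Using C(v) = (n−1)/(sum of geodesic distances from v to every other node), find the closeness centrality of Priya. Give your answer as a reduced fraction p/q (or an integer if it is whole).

11/21

Distances from Priya: Chen:2, Dee:2, Emil:2, Esperanza:2, Fatima:2, Iris:2, Kai:2, Liam:1, Oskar:2, Uma:2, Ursula:2. Sum = 21.
n = 12, so closeness = 11/21.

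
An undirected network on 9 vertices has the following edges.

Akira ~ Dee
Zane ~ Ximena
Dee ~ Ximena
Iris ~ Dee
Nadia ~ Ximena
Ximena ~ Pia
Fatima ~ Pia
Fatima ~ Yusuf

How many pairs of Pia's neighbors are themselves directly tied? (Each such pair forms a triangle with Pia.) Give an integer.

0

Pia's neighbors are Fatima and Ximena, but none of them are tied to each other, so no triangle contains Pia.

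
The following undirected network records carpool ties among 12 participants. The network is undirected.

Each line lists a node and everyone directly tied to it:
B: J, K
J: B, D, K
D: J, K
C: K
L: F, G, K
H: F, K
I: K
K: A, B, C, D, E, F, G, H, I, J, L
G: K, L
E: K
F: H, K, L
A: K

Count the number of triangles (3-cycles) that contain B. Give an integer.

B's neighbors: J and K.
Neighbor pairs that are themselves tied: B–J–K. Each forms one triangle with B, for 1 in total.

1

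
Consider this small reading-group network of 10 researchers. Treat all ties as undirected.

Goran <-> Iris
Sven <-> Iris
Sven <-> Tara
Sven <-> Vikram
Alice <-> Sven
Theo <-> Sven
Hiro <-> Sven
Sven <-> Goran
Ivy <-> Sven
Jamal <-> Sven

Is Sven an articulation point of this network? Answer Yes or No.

Yes

Removing Sven leaves {Tara} with no path to {Vikram}, so the network splits into 8 components. Sven is a cut vertex.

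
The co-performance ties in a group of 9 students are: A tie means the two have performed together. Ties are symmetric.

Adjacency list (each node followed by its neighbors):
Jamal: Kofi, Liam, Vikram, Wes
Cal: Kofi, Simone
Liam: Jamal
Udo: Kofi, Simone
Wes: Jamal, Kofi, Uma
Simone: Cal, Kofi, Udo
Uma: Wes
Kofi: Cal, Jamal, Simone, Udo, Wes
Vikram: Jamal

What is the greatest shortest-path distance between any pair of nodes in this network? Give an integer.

3

Eccentricity of each node (its greatest distance to any other): Cal:3, Jamal:2, Kofi:2, Liam:3, Simone:3, Udo:3, Uma:3, Vikram:3, Wes:2.
The maximum eccentricity is 3, realized for instance by the pair Liam–Cal via Liam – Jamal – Kofi – Cal. So the diameter is 3.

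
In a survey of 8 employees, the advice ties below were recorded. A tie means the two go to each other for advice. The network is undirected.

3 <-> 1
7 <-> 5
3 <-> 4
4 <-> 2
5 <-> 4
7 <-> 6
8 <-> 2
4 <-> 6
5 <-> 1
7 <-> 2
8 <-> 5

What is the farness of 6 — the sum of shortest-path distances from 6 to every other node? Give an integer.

14

Distances from 6: 1:3, 2:2, 3:2, 4:1, 5:2, 7:1, 8:3.
Sum = 3 + 2 + 2 + 1 + 2 + 1 + 3 = 14.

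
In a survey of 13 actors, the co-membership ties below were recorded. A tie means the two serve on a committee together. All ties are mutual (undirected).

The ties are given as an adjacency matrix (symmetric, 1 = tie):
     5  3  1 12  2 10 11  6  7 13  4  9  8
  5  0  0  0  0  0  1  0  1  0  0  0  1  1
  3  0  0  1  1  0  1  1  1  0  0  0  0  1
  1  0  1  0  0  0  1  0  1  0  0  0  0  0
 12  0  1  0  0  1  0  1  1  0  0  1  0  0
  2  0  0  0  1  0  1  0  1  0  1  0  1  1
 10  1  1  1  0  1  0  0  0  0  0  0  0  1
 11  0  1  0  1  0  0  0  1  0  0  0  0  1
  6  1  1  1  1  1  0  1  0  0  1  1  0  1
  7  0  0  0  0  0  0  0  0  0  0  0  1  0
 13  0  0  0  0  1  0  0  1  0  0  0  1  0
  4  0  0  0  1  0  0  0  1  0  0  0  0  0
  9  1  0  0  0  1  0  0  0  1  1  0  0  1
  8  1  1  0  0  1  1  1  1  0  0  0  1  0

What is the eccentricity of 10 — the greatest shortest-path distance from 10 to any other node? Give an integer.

Distances from 10: 1:1, 2:1, 3:1, 4:3, 5:1, 6:2, 7:3, 8:1, 9:2, 11:2, 12:2, 13:2.
The largest is 3 (to 7 and 4), so the eccentricity of 10 is 3.

3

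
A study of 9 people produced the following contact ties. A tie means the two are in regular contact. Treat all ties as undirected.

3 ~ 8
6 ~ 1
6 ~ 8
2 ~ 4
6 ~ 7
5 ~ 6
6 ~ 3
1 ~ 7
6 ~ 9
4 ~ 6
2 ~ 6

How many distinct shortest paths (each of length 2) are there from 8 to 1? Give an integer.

The shortest distance is 2, and the only length-2 path is 8–6–1. So there is exactly 1 shortest path.

1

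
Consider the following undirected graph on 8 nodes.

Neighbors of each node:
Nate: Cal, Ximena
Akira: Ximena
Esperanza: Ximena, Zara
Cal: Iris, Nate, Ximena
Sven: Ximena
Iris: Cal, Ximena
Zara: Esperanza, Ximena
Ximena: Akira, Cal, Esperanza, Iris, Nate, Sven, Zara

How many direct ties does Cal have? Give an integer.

3

Cal is directly tied to Iris, Nate, and Ximena. That is 3 neighbors, so the degree of Cal is 3.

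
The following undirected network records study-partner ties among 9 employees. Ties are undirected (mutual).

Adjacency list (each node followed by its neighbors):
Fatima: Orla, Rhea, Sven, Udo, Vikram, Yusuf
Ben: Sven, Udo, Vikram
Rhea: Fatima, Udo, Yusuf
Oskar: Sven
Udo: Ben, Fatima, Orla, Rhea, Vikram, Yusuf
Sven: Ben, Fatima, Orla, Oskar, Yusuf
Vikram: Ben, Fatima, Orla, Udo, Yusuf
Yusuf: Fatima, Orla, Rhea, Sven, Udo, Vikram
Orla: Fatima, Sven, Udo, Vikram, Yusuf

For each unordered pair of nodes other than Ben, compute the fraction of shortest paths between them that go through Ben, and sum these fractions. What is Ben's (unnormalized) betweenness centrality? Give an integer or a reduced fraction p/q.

1

Pairs whose geodesics pass through Ben — Sven–Udo: 1/4; Sven–Vikram: 1/4; Udo–Oskar: 1/4; Oskar–Vikram: 1/4.
All other pairs contribute 0.
Summing the contributions gives betweenness(Ben) = 1.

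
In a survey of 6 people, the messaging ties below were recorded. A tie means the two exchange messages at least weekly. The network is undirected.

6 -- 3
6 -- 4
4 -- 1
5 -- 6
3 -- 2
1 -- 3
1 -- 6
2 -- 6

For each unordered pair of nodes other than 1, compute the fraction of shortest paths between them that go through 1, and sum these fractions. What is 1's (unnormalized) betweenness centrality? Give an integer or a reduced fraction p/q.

1/2

Pairs whose geodesics pass through 1 — 4–3: 1/2.
All other pairs contribute 0.
Summing the contributions gives betweenness(1) = 1/2.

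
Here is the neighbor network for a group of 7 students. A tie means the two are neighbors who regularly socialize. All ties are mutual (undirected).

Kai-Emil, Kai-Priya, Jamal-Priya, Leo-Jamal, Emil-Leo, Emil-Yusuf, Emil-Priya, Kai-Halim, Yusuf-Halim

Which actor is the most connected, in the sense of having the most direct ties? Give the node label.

Degrees — Emil:4, Halim:2, Jamal:2, Kai:3, Leo:2, Priya:3, Yusuf:2.
The maximum is 4, attained only by Emil.

Emil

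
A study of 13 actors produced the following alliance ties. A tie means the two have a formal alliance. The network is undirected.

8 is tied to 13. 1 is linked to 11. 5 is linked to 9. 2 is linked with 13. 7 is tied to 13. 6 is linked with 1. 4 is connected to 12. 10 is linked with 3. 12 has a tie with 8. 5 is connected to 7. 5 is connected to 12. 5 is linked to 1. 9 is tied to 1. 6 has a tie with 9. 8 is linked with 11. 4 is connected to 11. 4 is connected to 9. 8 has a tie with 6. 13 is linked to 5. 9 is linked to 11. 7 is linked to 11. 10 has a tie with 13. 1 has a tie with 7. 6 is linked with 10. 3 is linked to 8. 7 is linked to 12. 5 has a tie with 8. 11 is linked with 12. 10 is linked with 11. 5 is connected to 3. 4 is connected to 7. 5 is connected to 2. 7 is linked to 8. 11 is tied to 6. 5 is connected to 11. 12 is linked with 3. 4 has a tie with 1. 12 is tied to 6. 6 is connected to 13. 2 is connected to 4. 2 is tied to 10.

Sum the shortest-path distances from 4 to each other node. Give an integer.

Distances from 4: 1:1, 2:1, 3:2, 5:2, 6:2, 7:1, 8:2, 9:1, 10:2, 11:1, 12:1, 13:2.
Sum = 1 + 1 + 2 + 2 + 2 + 1 + 2 + 1 + 2 + 1 + 1 + 2 = 18.

18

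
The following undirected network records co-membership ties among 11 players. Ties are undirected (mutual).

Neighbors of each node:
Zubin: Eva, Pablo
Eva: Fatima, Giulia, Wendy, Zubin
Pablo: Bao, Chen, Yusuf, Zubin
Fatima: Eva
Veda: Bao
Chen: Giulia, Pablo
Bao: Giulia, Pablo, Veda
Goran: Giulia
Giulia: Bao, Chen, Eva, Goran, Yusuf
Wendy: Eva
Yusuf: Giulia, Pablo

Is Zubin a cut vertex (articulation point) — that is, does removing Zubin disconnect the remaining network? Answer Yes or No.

No

Even without Zubin, every remaining node can still reach every other (the residual graph is connected), so Zubin is not a cut vertex.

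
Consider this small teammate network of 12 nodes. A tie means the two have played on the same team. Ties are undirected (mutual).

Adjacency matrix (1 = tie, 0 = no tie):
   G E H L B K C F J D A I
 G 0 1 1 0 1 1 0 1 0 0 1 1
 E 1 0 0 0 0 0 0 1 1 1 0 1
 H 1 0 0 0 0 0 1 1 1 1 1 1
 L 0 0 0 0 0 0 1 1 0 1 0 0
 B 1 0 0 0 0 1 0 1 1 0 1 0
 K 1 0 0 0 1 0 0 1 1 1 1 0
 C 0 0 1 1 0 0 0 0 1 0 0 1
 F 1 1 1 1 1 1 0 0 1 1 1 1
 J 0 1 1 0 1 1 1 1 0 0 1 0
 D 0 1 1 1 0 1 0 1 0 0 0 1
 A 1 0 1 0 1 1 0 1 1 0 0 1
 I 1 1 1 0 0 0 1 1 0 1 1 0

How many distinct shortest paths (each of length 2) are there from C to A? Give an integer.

The shortest distance is 2. The length-2 paths are: C–H–A; C–J–A; C–I–A.
That gives 3 distinct shortest paths.

3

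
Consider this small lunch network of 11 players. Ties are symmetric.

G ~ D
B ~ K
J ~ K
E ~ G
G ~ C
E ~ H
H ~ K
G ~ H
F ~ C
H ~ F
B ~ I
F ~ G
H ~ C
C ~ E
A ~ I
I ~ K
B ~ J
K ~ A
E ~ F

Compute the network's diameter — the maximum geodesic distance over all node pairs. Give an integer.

Eccentricity of each node (its greatest distance to any other): A:4, B:4, C:3, D:4, E:3, F:3, G:3, H:2, I:4, J:4, K:3.
The maximum eccentricity is 4, realized for instance by the pair D–A via D – G – H – K – A. So the diameter is 4.

4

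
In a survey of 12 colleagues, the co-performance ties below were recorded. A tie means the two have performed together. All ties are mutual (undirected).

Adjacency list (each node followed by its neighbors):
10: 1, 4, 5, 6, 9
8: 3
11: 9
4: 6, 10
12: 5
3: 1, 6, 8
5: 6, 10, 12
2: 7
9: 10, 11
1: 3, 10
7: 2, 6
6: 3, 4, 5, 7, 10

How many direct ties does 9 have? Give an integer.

9 is directly tied to 10 and 11. That is 2 neighbors, so the degree of 9 is 2.

2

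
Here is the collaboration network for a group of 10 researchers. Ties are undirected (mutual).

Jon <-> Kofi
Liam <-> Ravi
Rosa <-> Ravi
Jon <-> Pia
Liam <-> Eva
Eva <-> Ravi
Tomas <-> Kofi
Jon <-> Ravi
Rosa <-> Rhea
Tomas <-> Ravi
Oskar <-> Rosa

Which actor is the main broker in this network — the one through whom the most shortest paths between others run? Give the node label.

Ravi

Unnormalized betweenness of each node: Eva:0, Jon:11, Kofi:1, Liam:0, Oskar:0, Pia:0, Ravi:27, Rhea:0, Rosa:15, Tomas:3.
Ravi has the largest value, 27, making it the main broker — the node through which the most shortest paths run.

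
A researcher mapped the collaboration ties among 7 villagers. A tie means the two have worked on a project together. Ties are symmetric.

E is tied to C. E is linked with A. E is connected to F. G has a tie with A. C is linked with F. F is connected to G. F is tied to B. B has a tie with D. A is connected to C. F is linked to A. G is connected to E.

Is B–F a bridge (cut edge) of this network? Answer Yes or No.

Yes

Without the B–F edge there is no alternate route between B and F, so the network disconnects. It is a bridge.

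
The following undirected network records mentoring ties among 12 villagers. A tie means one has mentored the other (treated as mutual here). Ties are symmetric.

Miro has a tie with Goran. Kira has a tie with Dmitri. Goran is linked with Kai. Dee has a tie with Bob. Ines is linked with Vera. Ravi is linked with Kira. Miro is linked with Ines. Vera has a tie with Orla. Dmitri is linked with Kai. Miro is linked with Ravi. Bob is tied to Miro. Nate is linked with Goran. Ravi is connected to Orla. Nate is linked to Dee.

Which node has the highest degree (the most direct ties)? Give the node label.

Miro

Degrees — Bob:2, Dee:2, Dmitri:2, Goran:3, Ines:2, Kai:2, Kira:2, Miro:4, Nate:2, Orla:2, Ravi:3, Vera:2.
The maximum is 4, attained only by Miro.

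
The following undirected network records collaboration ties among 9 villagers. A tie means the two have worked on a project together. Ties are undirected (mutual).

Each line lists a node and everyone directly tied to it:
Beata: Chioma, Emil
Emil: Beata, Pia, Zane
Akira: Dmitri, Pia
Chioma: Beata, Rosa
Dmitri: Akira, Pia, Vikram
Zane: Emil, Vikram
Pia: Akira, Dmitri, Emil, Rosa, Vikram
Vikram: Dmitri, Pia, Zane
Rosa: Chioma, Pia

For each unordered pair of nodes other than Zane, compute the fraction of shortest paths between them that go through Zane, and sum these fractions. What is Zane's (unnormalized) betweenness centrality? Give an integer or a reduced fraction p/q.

Pairs whose geodesics pass through Zane — Vikram–Emil: 1/2; Vikram–Beata: 1/2.
All other pairs contribute 0.
Summing the contributions gives betweenness(Zane) = 1.

1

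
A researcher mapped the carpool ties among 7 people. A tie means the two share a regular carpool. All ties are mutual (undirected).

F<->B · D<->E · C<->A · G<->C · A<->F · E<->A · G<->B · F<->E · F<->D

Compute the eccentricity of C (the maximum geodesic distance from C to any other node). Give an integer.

3

Distances from C: A:1, B:2, D:3, E:2, F:2, G:1.
The largest is 3 (to D), so the eccentricity of C is 3.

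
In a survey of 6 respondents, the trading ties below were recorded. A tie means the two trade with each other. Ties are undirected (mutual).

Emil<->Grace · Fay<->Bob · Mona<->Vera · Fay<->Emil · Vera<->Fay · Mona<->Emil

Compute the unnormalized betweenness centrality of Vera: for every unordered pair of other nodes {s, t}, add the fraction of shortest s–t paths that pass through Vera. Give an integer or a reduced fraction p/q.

1

Pairs whose geodesics pass through Vera — Fay–Mona: 1/2; Mona–Bob: 1/2.
All other pairs contribute 0.
Summing the contributions gives betweenness(Vera) = 1.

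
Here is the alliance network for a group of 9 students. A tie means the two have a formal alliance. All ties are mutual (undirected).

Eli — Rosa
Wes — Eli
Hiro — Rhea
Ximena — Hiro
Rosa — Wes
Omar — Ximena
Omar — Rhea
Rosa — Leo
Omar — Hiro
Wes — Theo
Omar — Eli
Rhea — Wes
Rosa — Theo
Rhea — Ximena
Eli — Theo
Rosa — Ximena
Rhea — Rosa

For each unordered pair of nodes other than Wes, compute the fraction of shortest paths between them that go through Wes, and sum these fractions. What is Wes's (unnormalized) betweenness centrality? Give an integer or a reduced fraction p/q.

13/12

Pairs whose geodesics pass through Wes — Theo–Hiro: 1/4; Theo–Rhea: 1/2; Rhea–Eli: 1/3.
All other pairs contribute 0.
Summing the contributions gives betweenness(Wes) = 13/12.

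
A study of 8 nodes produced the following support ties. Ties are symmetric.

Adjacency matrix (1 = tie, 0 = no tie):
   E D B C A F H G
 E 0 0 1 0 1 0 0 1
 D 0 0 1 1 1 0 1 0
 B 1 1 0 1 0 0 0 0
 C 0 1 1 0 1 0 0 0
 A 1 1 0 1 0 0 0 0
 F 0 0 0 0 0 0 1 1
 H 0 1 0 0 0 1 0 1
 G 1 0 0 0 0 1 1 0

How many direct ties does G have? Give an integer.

G is directly tied to E, F, and H. That is 3 neighbors, so the degree of G is 3.

3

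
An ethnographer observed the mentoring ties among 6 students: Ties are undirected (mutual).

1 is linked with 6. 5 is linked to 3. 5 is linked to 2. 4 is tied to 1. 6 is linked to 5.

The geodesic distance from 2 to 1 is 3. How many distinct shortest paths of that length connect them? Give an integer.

The shortest distance is 3, and the only length-3 path is 2–5–6–1. So there is exactly 1 shortest path.

1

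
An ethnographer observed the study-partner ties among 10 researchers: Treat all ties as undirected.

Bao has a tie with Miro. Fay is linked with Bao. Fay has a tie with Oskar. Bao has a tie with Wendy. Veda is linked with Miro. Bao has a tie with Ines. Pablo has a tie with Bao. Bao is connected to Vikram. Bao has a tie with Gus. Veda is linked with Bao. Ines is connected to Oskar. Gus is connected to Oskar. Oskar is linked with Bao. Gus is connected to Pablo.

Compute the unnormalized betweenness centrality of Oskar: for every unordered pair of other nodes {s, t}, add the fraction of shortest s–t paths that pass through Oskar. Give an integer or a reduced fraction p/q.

Pairs whose geodesics pass through Oskar — Ines–Fay: 1/2; Ines–Gus: 1/2; Fay–Gus: 1/2.
All other pairs contribute 0.
Summing the contributions gives betweenness(Oskar) = 3/2.

3/2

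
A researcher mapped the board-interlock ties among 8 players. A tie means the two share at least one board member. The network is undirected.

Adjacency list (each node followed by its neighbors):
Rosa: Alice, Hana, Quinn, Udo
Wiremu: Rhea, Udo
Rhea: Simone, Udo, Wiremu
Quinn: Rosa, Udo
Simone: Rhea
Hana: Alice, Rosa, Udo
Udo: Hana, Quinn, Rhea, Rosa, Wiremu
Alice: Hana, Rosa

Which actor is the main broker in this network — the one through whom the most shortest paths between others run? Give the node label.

Unnormalized betweenness of each node: Alice:0, Hana:2, Quinn:0, Rhea:6, Rosa:7/2, Simone:0, Udo:25/2, Wiremu:0.
Udo has the largest value, 25/2, making it the main broker — the node through which the most shortest paths run.

Udo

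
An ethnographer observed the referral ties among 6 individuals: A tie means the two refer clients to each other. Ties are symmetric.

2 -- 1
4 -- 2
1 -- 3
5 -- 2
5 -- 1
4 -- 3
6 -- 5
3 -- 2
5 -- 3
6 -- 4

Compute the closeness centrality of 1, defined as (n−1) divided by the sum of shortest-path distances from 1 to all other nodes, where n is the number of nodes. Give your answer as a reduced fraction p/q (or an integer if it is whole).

Distances from 1: 2:1, 3:1, 4:2, 5:1, 6:2. Sum = 7.
n = 6, so closeness = 5/7.

5/7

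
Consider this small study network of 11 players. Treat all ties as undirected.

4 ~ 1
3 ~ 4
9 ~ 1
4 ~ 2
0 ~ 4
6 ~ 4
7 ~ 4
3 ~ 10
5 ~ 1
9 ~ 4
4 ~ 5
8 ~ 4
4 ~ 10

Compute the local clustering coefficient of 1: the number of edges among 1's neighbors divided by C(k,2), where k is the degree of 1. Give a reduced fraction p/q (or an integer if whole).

2/3

1's neighbors: 4, 5, and 9 (k = 3).
Possible neighbor pairs: C(3,2) = 3. Edges among them: 4–5, 4–9 → e = 2.
Clustering(1) = 2/3.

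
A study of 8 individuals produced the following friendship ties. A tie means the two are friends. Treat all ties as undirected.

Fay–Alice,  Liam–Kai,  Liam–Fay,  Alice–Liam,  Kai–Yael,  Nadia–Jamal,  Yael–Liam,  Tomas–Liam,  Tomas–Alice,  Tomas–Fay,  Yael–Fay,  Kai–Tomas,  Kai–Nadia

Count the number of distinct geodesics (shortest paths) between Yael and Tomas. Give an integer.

The shortest distance is 2. The length-2 paths are: Yael–Fay–Tomas; Yael–Kai–Tomas; Yael–Liam–Tomas.
That gives 3 distinct shortest paths.

3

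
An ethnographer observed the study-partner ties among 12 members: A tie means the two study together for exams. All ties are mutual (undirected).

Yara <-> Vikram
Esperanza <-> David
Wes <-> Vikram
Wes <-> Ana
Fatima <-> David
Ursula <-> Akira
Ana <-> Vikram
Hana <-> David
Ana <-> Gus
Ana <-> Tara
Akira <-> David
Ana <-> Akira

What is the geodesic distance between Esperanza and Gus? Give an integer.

One shortest route is Esperanza – David – Akira – Ana – Gus, which uses 4 edges, and at distance 3 from Esperanza we only reach {Ana, Ursula}, which does not include Gus. So d(Esperanza,Gus) = 4.

4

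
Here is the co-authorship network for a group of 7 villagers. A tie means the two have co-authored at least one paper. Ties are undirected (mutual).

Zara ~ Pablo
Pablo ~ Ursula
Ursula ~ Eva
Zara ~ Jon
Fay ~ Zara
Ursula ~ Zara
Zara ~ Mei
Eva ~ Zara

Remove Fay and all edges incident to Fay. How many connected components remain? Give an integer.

Fay's neighbors (Zara) remain reachable from one another through other ties, so the rest of the network stays in one piece.

1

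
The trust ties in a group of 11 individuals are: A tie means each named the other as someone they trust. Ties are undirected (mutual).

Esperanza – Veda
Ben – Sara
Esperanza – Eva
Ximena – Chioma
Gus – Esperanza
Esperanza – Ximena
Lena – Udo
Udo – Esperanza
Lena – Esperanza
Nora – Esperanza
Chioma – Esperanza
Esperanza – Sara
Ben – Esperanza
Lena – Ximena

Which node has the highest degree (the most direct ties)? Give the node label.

Esperanza

Degrees — Ben:2, Chioma:2, Esperanza:10, Eva:1, Gus:1, Lena:3, Nora:1, Sara:2, Udo:2, Veda:1, Ximena:3.
The maximum is 10, attained only by Esperanza.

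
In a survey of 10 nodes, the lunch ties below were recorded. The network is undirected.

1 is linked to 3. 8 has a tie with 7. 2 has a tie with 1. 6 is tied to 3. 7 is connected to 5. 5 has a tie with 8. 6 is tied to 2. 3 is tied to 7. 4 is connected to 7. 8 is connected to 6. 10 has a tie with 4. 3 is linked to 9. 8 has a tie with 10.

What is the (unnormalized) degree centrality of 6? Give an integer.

3

6 is directly tied to 2, 3, and 8. That is 3 neighbors, so the degree of 6 is 3.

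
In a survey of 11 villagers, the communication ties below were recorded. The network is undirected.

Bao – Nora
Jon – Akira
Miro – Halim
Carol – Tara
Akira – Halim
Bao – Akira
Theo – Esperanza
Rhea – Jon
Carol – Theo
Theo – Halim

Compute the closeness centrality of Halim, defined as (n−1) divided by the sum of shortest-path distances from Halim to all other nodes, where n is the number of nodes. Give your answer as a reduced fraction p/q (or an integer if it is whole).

1/2

Distances from Halim: Akira:1, Bao:2, Carol:2, Esperanza:2, Jon:2, Miro:1, Nora:3, Rhea:3, Tara:3, Theo:1. Sum = 20.
n = 11, so closeness = 10/20 = 1/2.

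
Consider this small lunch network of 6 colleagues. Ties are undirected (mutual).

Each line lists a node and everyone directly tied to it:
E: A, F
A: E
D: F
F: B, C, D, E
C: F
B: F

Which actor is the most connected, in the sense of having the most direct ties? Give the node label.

Degrees — A:1, B:1, C:1, D:1, E:2, F:4.
The maximum is 4, attained only by F.

F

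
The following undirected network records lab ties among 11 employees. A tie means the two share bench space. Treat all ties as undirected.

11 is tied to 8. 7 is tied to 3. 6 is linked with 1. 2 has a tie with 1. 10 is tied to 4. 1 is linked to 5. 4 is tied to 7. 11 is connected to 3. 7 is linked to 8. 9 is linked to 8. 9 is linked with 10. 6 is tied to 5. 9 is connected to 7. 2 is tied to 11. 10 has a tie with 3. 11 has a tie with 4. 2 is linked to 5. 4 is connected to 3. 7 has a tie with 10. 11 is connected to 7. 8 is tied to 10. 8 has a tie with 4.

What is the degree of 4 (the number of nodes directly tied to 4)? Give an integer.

5

4 is directly tied to 3, 7, 8, 10, and 11. That is 5 neighbors, so the degree of 4 is 5.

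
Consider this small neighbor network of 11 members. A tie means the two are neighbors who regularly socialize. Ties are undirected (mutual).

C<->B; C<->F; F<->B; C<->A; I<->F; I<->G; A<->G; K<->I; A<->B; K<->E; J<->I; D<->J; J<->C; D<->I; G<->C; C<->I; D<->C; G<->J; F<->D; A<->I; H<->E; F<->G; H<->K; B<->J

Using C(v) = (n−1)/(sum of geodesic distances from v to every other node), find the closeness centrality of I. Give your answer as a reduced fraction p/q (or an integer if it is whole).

10/13

Distances from I: A:1, B:2, C:1, D:1, E:2, F:1, G:1, H:2, J:1, K:1. Sum = 13.
n = 11, so closeness = 10/13.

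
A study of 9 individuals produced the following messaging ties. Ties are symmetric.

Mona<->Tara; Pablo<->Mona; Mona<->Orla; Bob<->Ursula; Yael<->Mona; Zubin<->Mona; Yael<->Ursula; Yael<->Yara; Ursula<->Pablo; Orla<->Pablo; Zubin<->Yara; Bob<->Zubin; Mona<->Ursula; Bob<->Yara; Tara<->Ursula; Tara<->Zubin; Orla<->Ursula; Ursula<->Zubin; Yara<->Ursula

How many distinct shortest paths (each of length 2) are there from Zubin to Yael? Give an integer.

The shortest distance is 2. The length-2 paths are: Zubin–Mona–Yael; Zubin–Yara–Yael; Zubin–Ursula–Yael.
That gives 3 distinct shortest paths.

3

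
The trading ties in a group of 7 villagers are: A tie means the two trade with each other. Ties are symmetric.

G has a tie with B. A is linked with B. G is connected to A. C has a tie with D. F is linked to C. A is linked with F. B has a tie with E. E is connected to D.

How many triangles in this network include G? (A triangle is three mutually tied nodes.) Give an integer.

G's neighbors: A and B.
Neighbor pairs that are themselves tied: G–A–B. Each forms one triangle with G, for 1 in total.

1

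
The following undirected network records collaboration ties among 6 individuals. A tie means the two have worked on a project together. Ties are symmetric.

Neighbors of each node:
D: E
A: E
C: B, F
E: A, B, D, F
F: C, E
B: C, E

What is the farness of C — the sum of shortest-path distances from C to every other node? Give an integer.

Distances from C: A:3, B:1, D:3, E:2, F:1.
Sum = 3 + 1 + 3 + 2 + 1 = 10.

10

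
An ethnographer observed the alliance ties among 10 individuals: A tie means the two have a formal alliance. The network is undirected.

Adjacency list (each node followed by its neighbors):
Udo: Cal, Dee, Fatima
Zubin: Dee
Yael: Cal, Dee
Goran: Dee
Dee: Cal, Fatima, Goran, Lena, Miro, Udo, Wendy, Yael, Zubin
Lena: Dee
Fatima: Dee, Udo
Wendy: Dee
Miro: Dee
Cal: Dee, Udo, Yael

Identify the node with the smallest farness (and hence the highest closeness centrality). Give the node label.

Dee

Farness (sum of distances to all others) for each node — Cal:15, Dee:9, Fatima:16, Goran:17, Lena:17, Miro:17, Udo:15, Wendy:17, Yael:16, Zubin:17.
The smallest farness is 9, for Dee, so Dee has the highest closeness.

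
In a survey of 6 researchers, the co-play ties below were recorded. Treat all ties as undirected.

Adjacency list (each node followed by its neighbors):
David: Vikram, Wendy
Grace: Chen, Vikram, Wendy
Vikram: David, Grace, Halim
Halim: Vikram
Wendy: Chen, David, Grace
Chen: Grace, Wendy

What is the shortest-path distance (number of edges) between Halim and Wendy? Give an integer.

3

One shortest route is Halim – Vikram – Grace – Wendy, which uses 3 edges, and at distance 2 from Halim we only reach {David, Grace}, which does not include Wendy. So d(Halim,Wendy) = 3.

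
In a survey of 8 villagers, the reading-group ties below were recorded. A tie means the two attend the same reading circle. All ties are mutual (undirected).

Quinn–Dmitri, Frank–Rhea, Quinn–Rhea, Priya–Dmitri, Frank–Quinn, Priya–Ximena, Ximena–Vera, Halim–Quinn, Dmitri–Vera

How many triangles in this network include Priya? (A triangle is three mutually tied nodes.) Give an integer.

0

Priya's neighbors are Dmitri and Ximena, but none of them are tied to each other, so no triangle contains Priya.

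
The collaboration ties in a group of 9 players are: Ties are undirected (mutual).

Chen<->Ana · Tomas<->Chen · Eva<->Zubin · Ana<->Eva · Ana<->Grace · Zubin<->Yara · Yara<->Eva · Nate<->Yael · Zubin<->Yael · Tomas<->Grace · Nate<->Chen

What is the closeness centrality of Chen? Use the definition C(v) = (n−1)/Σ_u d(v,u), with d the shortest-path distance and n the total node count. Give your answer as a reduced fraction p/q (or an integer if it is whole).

8/15

Distances from Chen: Ana:1, Eva:2, Grace:2, Nate:1, Tomas:1, Yael:2, Yara:3, Zubin:3. Sum = 15.
n = 9, so closeness = 8/15.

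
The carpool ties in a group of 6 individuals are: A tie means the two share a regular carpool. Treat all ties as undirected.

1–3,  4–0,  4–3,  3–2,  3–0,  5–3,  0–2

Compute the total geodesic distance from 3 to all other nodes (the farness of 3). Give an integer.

5

Distances from 3: 0:1, 1:1, 2:1, 4:1, 5:1.
Sum = 1 + 1 + 1 + 1 + 1 = 5.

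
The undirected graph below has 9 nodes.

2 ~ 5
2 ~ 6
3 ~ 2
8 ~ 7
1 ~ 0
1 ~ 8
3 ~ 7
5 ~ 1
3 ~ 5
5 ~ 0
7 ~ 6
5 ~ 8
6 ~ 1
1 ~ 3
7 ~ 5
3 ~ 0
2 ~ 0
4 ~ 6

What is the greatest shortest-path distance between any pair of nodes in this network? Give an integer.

3

Eccentricity of each node (its greatest distance to any other): 0:3, 1:2, 2:2, 3:3, 4:3, 5:3, 6:2, 7:2, 8:3.
The maximum eccentricity is 3, realized for instance by the pair 8–4 via 8 – 7 – 6 – 4. So the diameter is 3.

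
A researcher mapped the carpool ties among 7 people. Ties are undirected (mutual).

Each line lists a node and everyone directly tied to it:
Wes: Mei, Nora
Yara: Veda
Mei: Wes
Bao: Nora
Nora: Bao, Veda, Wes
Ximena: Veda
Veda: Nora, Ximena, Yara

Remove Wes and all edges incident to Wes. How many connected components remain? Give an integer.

2

Without Wes, the remaining ties split the others into: {Bao, Nora, Veda, Ximena, Yara}; {Mei}.
That's 2 separate components.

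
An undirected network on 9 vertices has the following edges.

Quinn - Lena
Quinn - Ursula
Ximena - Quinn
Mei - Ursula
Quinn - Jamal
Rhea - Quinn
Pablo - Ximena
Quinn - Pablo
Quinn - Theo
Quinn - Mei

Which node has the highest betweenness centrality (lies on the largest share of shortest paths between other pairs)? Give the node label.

Unnormalized betweenness of each node: Jamal:0, Lena:0, Mei:0, Pablo:0, Quinn:26, Rhea:0, Theo:0, Ursula:0, Ximena:0.
Quinn has the largest value, 26, making it the main broker — the node through which the most shortest paths run.

Quinn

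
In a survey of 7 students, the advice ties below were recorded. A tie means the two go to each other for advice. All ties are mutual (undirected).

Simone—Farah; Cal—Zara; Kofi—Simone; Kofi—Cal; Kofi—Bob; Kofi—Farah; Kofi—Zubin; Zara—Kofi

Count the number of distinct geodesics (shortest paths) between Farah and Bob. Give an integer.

The shortest distance is 2, and the only length-2 path is Farah–Kofi–Bob. So there is exactly 1 shortest path.

1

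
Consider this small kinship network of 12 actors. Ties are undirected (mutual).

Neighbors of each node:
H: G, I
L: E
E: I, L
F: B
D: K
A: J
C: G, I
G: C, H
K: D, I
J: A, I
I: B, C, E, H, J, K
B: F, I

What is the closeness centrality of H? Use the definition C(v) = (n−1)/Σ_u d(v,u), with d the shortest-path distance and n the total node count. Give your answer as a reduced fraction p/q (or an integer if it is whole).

11/24

Distances from H: A:3, B:2, C:2, D:3, E:2, F:3, G:1, I:1, J:2, K:2, L:3. Sum = 24.
n = 12, so closeness = 11/24.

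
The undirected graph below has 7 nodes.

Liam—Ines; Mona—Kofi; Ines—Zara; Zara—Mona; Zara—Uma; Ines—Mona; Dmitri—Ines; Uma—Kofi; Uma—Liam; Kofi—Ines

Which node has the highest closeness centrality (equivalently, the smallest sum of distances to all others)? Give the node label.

Ines

Farness (sum of distances to all others) for each node — Dmitri:12, Ines:7, Kofi:9, Liam:10, Mona:9, Uma:10, Zara:9.
The smallest farness is 7, for Ines, so Ines has the highest closeness.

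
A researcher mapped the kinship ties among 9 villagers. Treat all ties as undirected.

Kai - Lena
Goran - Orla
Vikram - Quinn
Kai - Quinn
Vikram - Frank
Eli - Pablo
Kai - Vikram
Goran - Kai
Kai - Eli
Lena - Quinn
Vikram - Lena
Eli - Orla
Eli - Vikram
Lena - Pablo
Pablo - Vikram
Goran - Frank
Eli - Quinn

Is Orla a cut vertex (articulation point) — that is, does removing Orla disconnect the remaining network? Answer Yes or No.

No

Even without Orla, every remaining node can still reach every other (the residual graph is connected), so Orla is not a cut vertex.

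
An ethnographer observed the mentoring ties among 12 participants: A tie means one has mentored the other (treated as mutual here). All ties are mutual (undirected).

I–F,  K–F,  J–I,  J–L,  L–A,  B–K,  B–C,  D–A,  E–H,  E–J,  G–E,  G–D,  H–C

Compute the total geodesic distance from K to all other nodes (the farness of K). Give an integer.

Distances from K: A:5, B:1, C:2, D:6, E:4, F:1, G:5, H:3, I:2, J:3, L:4.
Sum = 5 + 1 + 2 + 6 + 4 + 1 + 5 + 3 + 2 + 3 + 4 = 36.

36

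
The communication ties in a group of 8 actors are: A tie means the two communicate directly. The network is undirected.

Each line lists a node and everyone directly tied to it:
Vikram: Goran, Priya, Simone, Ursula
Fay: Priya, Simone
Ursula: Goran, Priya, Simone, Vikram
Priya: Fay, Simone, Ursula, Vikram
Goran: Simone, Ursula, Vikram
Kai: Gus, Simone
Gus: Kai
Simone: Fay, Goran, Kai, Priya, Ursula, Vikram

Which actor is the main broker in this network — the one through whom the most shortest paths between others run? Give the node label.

Simone

Unnormalized betweenness of each node: Fay:0, Goran:0, Gus:0, Kai:6, Priya:1, Simone:37/3, Ursula:1/3, Vikram:1/3.
Simone has the largest value, 37/3, making it the main broker — the node through which the most shortest paths run.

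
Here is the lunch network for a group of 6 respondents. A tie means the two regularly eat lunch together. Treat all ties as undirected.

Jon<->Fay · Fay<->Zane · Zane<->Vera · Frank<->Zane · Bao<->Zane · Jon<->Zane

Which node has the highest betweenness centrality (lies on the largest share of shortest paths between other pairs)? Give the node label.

Unnormalized betweenness of each node: Bao:0, Fay:0, Frank:0, Jon:0, Vera:0, Zane:9.
Zane has the largest value, 9, making it the main broker — the node through which the most shortest paths run.

Zane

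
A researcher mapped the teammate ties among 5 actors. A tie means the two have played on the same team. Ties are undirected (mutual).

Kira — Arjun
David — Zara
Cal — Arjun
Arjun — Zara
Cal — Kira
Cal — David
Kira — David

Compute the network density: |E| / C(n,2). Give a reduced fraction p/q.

7/10

There are 7 edges and 5 nodes, so the maximum possible is C(5,2) = 10.
Density = 7/10.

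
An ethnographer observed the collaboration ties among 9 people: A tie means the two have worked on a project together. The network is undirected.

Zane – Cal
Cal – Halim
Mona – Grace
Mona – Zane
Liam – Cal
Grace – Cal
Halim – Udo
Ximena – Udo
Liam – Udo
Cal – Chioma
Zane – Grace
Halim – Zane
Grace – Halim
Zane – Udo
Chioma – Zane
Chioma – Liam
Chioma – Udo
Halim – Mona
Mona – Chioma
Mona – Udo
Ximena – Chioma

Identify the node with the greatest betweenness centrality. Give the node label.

Unnormalized betweenness of each node: Cal:31/12, Chioma:13/3, Grace:1/4, Halim:1, Liam:1/4, Mona:5/4, Udo:55/12, Ximena:0, Zane:7/4.
Udo has the largest value, 55/12, making it the main broker — the node through which the most shortest paths run.

Udo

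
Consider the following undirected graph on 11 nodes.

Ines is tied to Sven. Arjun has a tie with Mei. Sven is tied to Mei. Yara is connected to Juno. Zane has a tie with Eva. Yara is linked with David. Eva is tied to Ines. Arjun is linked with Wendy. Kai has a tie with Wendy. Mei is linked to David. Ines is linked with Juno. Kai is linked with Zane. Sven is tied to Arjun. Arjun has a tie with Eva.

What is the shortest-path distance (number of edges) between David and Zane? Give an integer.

One shortest route is David – Mei – Arjun – Eva – Zane, which uses 4 edges, and at distance 3 from David we only reach {Eva, Ines, Wendy}, which does not include Zane. So d(David,Zane) = 4.

4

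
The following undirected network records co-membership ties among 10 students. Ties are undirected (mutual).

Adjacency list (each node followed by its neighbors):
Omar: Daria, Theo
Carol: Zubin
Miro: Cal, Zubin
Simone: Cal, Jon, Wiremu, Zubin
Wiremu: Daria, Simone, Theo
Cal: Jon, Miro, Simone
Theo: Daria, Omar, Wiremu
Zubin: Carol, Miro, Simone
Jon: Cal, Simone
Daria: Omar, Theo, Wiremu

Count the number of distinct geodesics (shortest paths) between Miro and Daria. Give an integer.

2

The shortest distance is 4. The length-4 paths are: Miro–Cal–Simone–Wiremu–Daria; Miro–Zubin–Simone–Wiremu–Daria.
That gives 2 distinct shortest paths.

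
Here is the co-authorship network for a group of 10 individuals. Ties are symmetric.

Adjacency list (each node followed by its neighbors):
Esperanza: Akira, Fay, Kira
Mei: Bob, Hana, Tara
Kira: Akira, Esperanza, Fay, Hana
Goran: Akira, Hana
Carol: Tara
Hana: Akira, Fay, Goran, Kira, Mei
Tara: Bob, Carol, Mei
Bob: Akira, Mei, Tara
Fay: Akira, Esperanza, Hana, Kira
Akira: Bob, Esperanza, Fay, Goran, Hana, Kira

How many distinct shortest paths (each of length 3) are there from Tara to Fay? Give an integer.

2

The shortest distance is 3. The length-3 paths are: Tara–Bob–Akira–Fay; Tara–Mei–Hana–Fay.
That gives 2 distinct shortest paths.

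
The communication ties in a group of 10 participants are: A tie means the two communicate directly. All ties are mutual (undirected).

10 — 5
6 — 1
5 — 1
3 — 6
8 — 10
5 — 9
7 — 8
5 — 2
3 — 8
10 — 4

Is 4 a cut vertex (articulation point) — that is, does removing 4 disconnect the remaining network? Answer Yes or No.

No

Even without 4, every remaining node can still reach every other (the residual graph is connected), so 4 is not a cut vertex.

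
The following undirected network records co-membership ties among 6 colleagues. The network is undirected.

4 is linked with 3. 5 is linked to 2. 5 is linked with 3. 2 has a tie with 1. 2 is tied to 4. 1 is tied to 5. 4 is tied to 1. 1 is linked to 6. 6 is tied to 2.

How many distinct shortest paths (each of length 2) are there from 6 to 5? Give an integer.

2

The shortest distance is 2. The length-2 paths are: 6–2–5; 6–1–5.
That gives 2 distinct shortest paths.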